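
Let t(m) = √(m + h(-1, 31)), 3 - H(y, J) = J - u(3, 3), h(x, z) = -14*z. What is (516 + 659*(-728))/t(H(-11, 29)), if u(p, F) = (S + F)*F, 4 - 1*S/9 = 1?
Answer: 239618*I*√370/185 ≈ 24914.0*I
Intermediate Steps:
S = 27 (S = 36 - 9*1 = 36 - 9 = 27)
u(p, F) = F*(27 + F) (u(p, F) = (27 + F)*F = F*(27 + F))
H(y, J) = 93 - J (H(y, J) = 3 - (J - 3*(27 + 3)) = 3 - (J - 3*30) = 3 - (J - 1*90) = 3 - (J - 90) = 3 - (-90 + J) = 3 + (90 - J) = 93 - J)
t(m) = √(-434 + m) (t(m) = √(m - 14*31) = √(m - 434) = √(-434 + m))
(516 + 659*(-728))/t(H(-11, 29)) = (516 + 659*(-728))/(√(-434 + (93 - 1*29))) = (516 - 479752)/(√(-434 + (93 - 29))) = -479236/√(-434 + 64) = -479236*(-I*√370/370) = -(-239618)*I*√370/185 = 239618*I*√370/185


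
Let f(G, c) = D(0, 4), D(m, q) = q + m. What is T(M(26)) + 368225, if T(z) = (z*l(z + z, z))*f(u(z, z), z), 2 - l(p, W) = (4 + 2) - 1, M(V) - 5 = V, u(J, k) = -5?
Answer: 367853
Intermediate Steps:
D(m, q) = m + q
M(V) = 5 + V
l(p, W) = -3 (l(p, W) = 2 - ((4 + 2) - 1) = 2 - (6 - 1) = 2 - 1*5 = 2 - 5 = -3)
f(G, c) = 4 (f(G, c) = 0 + 4 = 4)
T(z) = -12*z (T(z) = (z*(-3))*4 = -3*z*4 = -12*z)
T(M(26)) + 368225 = -12*(5 + 26) + 368225 = -12*31 + 368225 = -372 + 368225 = 367853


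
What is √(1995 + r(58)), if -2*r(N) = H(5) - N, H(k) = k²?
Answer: 3*√894/2 ≈ 44.850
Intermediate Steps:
r(N) = -25/2 + N/2 (r(N) = -(5² - N)/2 = -(25 - N)/2 = -25/2 + N/2)
√(1995 + r(58)) = √(1995 + (-25/2 + (½)*58)) = √(1995 + (-25/2 + 29)) = √(1995 + 33/2) = √(4023/2) = 3*√894/2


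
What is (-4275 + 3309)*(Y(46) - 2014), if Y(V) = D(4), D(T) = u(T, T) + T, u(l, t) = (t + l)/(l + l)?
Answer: 1940694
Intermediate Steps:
u(l, t) = (l + t)/(2*l) (u(l, t) = (l + t)/((2*l)) = (l + t)*(1/(2*l)) = (l + t)/(2*l))
D(T) = 1 + T (D(T) = (T + T)/(2*T) + T = (2*T)/(2*T) + T = 1 + T)
Y(V) = 5 (Y(V) = 1 + 4 = 5)
(-4275 + 3309)*(Y(46) - 2014) = (-4275 + 3309)*(5 - 2014) = -966*(-2009) = 1940694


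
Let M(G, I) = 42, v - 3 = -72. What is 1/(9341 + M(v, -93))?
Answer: 1/9383 ≈ 0.00010658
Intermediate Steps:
v = -69 (v = 3 - 72 = -69)
1/(9341 + M(v, -93)) = 1/(9341 + 42) = 1/9383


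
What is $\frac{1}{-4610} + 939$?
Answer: $\frac{4328789}{4610} \approx 939.0$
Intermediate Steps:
$\frac{1}{-4610} + 939 = - \frac{1}{4610} + 939 = \frac{4328789}{4610}$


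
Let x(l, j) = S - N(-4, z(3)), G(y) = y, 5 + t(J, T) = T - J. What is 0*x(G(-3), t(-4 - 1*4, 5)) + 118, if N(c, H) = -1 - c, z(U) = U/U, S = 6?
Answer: 118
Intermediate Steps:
z(U) = 1
t(J, T) = -5 + T - J (t(J, T) = -5 + (T - J) = -5 + T - J)
x(l, j) = 3 (x(l, j) = 6 - (-1 - 1*(-4)) = 6 - (-1 + 4) = 6 - 1*3 = 6 - 3 = 3)
0*x(G(-3), t(-4 - 1*4, 5)) + 118 = 0*3 + 118 = 0 + 118 = 118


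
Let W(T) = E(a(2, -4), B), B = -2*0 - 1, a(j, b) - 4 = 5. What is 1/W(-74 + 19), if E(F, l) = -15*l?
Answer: 1/15 ≈ 0.066667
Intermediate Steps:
a(j, b) = 9 (a(j, b) = 4 + 5 = 9)
B = -1 (B = 0 - 1 = -1)
W(T) = 15 (W(T) = -15*(-1) = 15)
1/W(-74 + 19) = 1/15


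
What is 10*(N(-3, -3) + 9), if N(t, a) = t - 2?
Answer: 40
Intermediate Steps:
N(t, a) = -2 + t
10*(N(-3, -3) + 9) = 10*((-2 - 3) + 9) = 10*(-5 + 9) = 10*4 = 40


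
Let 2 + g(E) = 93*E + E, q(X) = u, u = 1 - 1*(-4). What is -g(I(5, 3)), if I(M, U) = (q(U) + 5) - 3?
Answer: -656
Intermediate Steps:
u = 5 (u = 1 + 4 = 5)
q(X) = 5
I(M, U) = 7 (I(M, U) = (5 + 5) - 3 = 10 - 3 = 7)
g(E) = -2 + 94*E (g(E) = -2 + (93*E + E) = -2 + 94*E)
-g(I(5, 3)) = -(-2 + 94*7) = -(-2 + 658) = -1*656 = -656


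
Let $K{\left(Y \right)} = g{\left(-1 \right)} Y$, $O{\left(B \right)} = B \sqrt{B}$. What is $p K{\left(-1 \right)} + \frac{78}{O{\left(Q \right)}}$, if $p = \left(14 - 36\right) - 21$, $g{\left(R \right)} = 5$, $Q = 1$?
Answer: $293$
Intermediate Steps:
$O{\left(B \right)} = B^{\frac{3}{2}}$
$p = -43$ ($p = -22 - 21 = -43$)
$K{\left(Y \right)} = 5 Y$
$p K{\left(-1 \right)} + \frac{78}{O{\left(Q \right)}} = - 43 \cdot 5 \left(-1\right) + \frac{78}{1^{\frac{3}{2}}} = \left(-43\right) \left(-5\right) + \frac{78}{1} = 215 + 78 \cdot 1 = 215 + 78 = 293$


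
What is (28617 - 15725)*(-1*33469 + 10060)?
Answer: -301788828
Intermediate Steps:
(28617 - 15725)*(-1*33469 + 10060) = 12892*(-33469 + 10060) = 12892*(-23409) = -301788828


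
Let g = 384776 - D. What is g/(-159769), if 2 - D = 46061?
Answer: -430835/159769 ≈ -2.6966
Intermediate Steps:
D = -46059 (D = 2 - 1*46061 = 2 - 46061 = -46059)
g = 430835 (g = 384776 - 1*(-46059) = 384776 + 46059 = 430835)
g/(-159769) = 430835/(-159769) = 430835*(-1/159769) = -430835/159769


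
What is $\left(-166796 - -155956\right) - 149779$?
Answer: $-160619$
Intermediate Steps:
$\left(-166796 - -155956\right) - 149779 = \left(-166796 + 155956\right) - 149779 = -10840 - 149779 = -160619$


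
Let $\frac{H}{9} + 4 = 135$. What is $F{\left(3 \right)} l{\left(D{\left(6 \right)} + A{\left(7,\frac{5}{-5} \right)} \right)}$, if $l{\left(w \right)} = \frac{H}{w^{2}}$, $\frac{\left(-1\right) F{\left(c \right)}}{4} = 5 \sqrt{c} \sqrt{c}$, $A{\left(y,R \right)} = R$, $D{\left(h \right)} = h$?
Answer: $- \frac{14148}{5} \approx -2829.6$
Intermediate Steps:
$H = 1179$ ($H = -36 + 9 \cdot 135 = -36 + 1215 = 1179$)
$F{\left(c \right)} = - 20 c$ ($F{\left(c \right)} = - 4 \cdot 5 \sqrt{c} \sqrt{c} = - 4 \cdot 5 c = - 20 c$)
$l{\left(w \right)} = \frac{1179}{w^{2}}$
$F{\left(3 \right)} l{\left(D{\left(6 \right)} + A{\left(7,\frac{5}{-5} \right)} \right)} = \left(-20\right) 3 \frac{1179}{\left(6 + \frac{5}{-5}\right)^{2}} = - 60 \frac{1179}{\left(6 + 5 \left(- \frac{1}{5}\right)\right)^{2}} = - 60 \frac{1179}{\left(6 - 1\right)^{2}} = - 60 \cdot \frac{1179}{25} = - 60 \cdot 1179 \cdot \frac{1}{25} = \left(-60\right) \frac{1179}{25} = - \frac{14148}{5}$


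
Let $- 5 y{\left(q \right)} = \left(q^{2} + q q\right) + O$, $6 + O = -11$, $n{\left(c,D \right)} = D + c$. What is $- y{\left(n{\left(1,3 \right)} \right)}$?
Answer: $3$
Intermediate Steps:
$O = -17$ ($O = -6 - 11 = -17$)
$y{\left(q \right)} = \frac{17}{5} - \frac{2 q^{2}}{5}$ ($y{\left(q \right)} = - \frac{\left(q^{2} + q q\right) - 17}{5} = - \frac{\left(q^{2} + q^{2}\right) - 17}{5} = - \frac{2 q^{2} - 17}{5} = - \frac{-17 + 2 q^{2}}{5} = \frac{17}{5} - \frac{2 q^{2}}{5}$)
$- y{\left(n{\left(1,3 \right)} \right)} = - (\frac{17}{5} - \frac{2 \left(3 + 1\right)^{2}}{5}) = - (\frac{17}{5} - \frac{2 \cdot 4^{2}}{5}) = - (\frac{17}{5} - \frac{32}{5}) = \left(-1\right) \left(-3\right) = 3$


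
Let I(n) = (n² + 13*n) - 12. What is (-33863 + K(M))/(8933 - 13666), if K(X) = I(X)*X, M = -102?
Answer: 958595/4733 ≈ 202.53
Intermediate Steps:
I(n) = -12 + n² + 13*n
K(X) = X*(-12 + X² + 13*X) (K(X) = (-12 + X² + 13*X)*X = X*(-12 + X² + 13*X))
(-33863 + K(M))/(8933 - 13666) = (-33863 - 102*(-12 + (-102)² + 13*(-102)))/(8933 - 13666) = (-33863 - 102*(-12 + 10404 - 1326))/(-4733) = (-33863 - 102*9066)*(-1/4733) = (-33863 - 924732)*(-1/4733) = -958595*(-1/4733) = 958595/4733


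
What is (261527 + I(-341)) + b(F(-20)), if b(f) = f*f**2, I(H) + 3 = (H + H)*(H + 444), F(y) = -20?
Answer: 183278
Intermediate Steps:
I(H) = -3 + 2*H*(444 + H) (I(H) = -3 + (H + H)*(H + 444) = -3 + (2*H)*(444 + H) = -3 + 2*H*(444 + H))
b(f) = f**3
(261527 + I(-341)) + b(F(-20)) = (261527 + (-3 + 2*(-341)**2 + 888*(-341))) + (-20)**3 = (261527 + (-3 + 2*116281 - 302808)) - 8000 = (261527 + (-3 + 232562 - 302808)) - 8000 = (261527 - 70249) - 8000 = 191278 - 8000 = 183278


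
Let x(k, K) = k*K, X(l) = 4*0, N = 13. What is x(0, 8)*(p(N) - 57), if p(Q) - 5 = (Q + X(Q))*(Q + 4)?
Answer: 0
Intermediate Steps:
X(l) = 0
p(Q) = 5 + Q*(4 + Q) (p(Q) = 5 + (Q + 0)*(Q + 4) = 5 + Q*(4 + Q))
x(k, K) = K*k
x(0, 8)*(p(N) - 57) = (8*0)*((5 + 13² + 4*13) - 57) = 0*((5 + 169 + 52) - 57) = 0*(226 - 57) = 0*169 = 0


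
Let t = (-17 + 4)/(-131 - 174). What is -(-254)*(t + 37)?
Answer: 2869692/305 ≈ 9408.8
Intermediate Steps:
t = 13/305 (t = -13/(-305) = -13*(-1/305) = 13/305 ≈ 0.042623)
-(-254)*(t + 37) = -(-254)*(13/305 + 37) = -(-254)*11298/305 = -1*(-2869692/305) = 2869692/305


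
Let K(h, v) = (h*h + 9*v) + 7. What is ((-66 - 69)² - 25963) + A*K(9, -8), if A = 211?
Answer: -4362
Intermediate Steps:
K(h, v) = 7 + h² + 9*v (K(h, v) = (h² + 9*v) + 7 = 7 + h² + 9*v)
((-66 - 69)² - 25963) + A*K(9, -8) = ((-66 - 69)² - 25963) + 211*(7 + 9² + 9*(-8)) = ((-135)² - 25963) + 211*(7 + 81 - 72) = (18225 - 25963) + 211*16 = -7738 + 3376 = -4362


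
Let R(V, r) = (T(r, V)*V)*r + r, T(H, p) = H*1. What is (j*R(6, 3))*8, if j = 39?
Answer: 17784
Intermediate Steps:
T(H, p) = H
R(V, r) = r + V*r² (R(V, r) = (r*V)*r + r = (V*r)*r + r = V*r² + r = r + V*r²)
(j*R(6, 3))*8 = (39*(3*(1 + 6*3)))*8 = (39*(3*(1 + 18)))*8 = (39*(3*19))*8 = (39*57)*8 = 2223*8 = 17784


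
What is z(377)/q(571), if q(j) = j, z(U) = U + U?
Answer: 754/571 ≈ 1.3205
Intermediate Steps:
z(U) = 2*U
z(377)/q(571) = (2*377)/571 = 754*(1/571) = 754/571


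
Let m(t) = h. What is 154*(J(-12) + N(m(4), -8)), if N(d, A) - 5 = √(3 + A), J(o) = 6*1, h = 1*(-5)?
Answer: 1694 + 154*I*√5 ≈ 1694.0 + 344.35*I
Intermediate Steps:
h = -5
J(o) = 6
m(t) = -5
N(d, A) = 5 + √(3 + A)
154*(J(-12) + N(m(4), -8)) = 154*(6 + (5 + √(3 - 8))) = 154*(6 + (5 + √(-5))) = 154*(6 + (5 + I*√5)) = 154*(11 + I*√5) = 1694 + 154*I*√5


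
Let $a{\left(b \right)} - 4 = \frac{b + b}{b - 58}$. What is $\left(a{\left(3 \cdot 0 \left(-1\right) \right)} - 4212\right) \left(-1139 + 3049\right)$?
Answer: $-8037280$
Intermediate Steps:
$a{\left(b \right)} = 4 + \frac{2 b}{-58 + b}$ ($a{\left(b \right)} = 4 + \frac{b + b}{b - 58} = 4 + \frac{2 b}{-58 + b}$)
$\left(a{\left(3 \cdot 0 \left(-1\right) \right)} - 4212\right) \left(-1139 + 3049\right) = \left(\frac{2 \left(-116 + 3 \cdot 3 \cdot 0 \left(-1\right)\right)}{-58 + 3 \cdot 0 \left(-1\right)} - 4212\right) \left(-1139 + 3049\right) = \left(\frac{2 \left(-116 + 3 \cdot 0 \left(-1\right)\right)}{-58 + 0 \left(-1\right)} - 4212\right) 1910 = \left(\frac{2 \left(-116 + 3 \cdot 0\right)}{-58 + 0} - 4212\right) 1910 = \left(\frac{2 \left(-116 + 0\right)}{-58} - 4212\right) 1910 = \left(2 \left(- \frac{1}{58}\right) \left(-116\right) - 4212\right) 1910 = \left(4 - 4212\right) 1910 = \left(-4208\right) 1910 = -8037280$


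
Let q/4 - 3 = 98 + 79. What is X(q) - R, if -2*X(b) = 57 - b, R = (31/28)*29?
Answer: 8383/28 ≈ 299.39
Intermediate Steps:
R = 899/28 (R = ((1/28)*31)*29 = (31/28)*29 = 899/28 ≈ 32.107)
q = 720 (q = 12 + 4*(98 + 79) = 12 + 4*177 = 12 + 708 = 720)
X(b) = -57/2 + b/2 (X(b) = -(57 - b)/2 = -57/2 + b/2)
X(q) - R = (-57/2 + (½)*720) - 1*899/28 = (-57/2 + 360) - 899/28 = 663/2 - 899/28 = 8383/28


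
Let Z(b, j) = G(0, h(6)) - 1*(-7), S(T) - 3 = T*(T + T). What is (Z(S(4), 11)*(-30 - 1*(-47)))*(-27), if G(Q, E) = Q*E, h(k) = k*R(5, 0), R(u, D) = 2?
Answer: -3213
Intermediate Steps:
S(T) = 3 + 2*T**2 (S(T) = 3 + T*(T + T) = 3 + T*(2*T) = 3 + 2*T**2)
h(k) = 2*k (h(k) = k*2 = 2*k)
G(Q, E) = E*Q
Z(b, j) = 7 (Z(b, j) = (2*6)*0 - 1*(-7) = 12*0 + 7 = 0 + 7 = 7)
(Z(S(4), 11)*(-30 - 1*(-47)))*(-27) = (7*(-30 - 1*(-47)))*(-27) = (7*(-30 + 47))*(-27) = (7*17)*(-27) = 119*(-27) = -3213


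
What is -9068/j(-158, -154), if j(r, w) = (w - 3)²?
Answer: -9068/24649 ≈ -0.36789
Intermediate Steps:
j(r, w) = (-3 + w)²
-9068/j(-158, -154) = -9068/(-3 - 154)² = -9068/((-157)²) = -9068/24649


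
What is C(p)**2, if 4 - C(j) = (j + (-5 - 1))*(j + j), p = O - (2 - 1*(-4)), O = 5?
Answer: 100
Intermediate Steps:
p = -1 (p = 5 - (2 - 1*(-4)) = 5 - (2 + 4) = 5 - 1*6 = 5 - 6 = -1)
C(j) = 4 - 2*j*(-6 + j) (C(j) = 4 - (j + (-5 - 1))*(j + j) = 4 - (j - 6)*2*j = 4 - (-6 + j)*2*j = 4 - 2*j*(-6 + j))
C(p)**2 = (4 - 2*(-1)**2 + 12*(-1))**2 = (4 - 2*1 - 12)**2 = (4 - 2 - 12)**2 = (-10)**2 = 100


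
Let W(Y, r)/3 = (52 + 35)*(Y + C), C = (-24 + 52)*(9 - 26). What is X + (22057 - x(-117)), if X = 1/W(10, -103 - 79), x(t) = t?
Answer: 2696934923/121626 ≈ 22174.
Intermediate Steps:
C = -476 (C = 28*(-17) = -476)
W(Y, r) = -124236 + 261*Y (W(Y, r) = 3*((52 + 35)*(Y - 476)) = 3*(87*(-476 + Y)) = 3*(-41412 + 87*Y) = -124236 + 261*Y)
X = -1/121626 (X = 1/(-124236 + 261*10) = 1/(-124236 + 2610) = 1/(-121626) = -1/121626 ≈ -8.2219e-6)
X + (22057 - x(-117)) = -1/121626 + (22057 - 1*(-117)) = -1/121626 + (22057 + 117) = -1/121626 + 22174 = 2696934923/121626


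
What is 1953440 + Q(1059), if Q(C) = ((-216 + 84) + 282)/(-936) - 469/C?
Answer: 35857333569/18356 ≈ 1.9534e+6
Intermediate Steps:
Q(C) = -25/156 - 469/C (Q(C) = (-132 + 282)*(-1/936) - 469/C = 150*(-1/936) - 469/C = -25/156 - 469/C)
1953440 + Q(1059) = 1953440 + (-25/156 - 469/1059) = 1953440 - 11071/18356 = 35857333569/18356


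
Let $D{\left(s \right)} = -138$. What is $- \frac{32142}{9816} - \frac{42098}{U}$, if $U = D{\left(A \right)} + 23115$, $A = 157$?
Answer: $- \frac{191960117}{37590372} \approx -5.1066$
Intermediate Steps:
$U = 22977$ ($U = -138 + 23115 = 22977$)
$- \frac{32142}{9816} - \frac{42098}{U} = - \frac{32142}{9816} - \frac{42098}{22977} = \left(-32142\right) \frac{1}{9816} - \frac{42098}{22977} = - \frac{5357}{1636} - \frac{42098}{22977} = - \frac{191960117}{37590372}$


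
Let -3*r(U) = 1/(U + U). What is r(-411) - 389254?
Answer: -959900363/2466 ≈ -3.8925e+5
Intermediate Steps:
r(U) = -1/(6*U) (r(U) = -1/(3*(U + U)) = -1/(2*U)/3 = -1/(6*U))
r(-411) - 389254 = -⅙/(-411) - 389254 = -⅙*(-1/411) - 389254 = 1/2466 - 389254 = -959900363/2466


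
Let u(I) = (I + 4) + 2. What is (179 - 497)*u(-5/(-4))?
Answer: -4611/2 ≈ -2305.5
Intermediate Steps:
u(I) = 6 + I (u(I) = (4 + I) + 2 = 6 + I)
(179 - 497)*u(-5/(-4)) = (179 - 497)*(6 - 5/(-4)) = -318*(6 - 5*(-¼)) = -318*(6 + 5/4) = -318*29/4 = -4611/2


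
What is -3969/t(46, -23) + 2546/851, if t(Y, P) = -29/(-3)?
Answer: -10059023/24679 ≈ -407.59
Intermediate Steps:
t(Y, P) = 29/3 (t(Y, P) = -29*(-⅓) = 29/3)
-3969/t(46, -23) + 2546/851 = -3969/29/3 + 2546/851 = -3969*3/29 + 2546*(1/851) = -11907/29 + 2546/851 = -10059023/24679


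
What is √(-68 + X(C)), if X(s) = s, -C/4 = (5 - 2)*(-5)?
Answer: 2*I*√2 ≈ 2.8284*I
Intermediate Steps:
C = 60 (C = -4*(5 - 2)*(-5) = -12*(-5) = -4*(-15) = 60)
√(-68 + X(C)) = √(-68 + 60) = √(-8) = 2*I*√2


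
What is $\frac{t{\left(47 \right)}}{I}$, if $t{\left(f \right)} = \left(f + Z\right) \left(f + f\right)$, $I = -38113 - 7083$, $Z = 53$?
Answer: $- \frac{2350}{11299} \approx -0.20798$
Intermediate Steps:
$I = -45196$
$t{\left(f \right)} = 2 f \left(53 + f\right)$ ($t{\left(f \right)} = \left(f + 53\right) \left(f + f\right) = \left(53 + f\right) 2 f = 2 f \left(53 + f\right)$)
$\frac{t{\left(47 \right)}}{I} = \frac{2 \cdot 47 \left(53 + 47\right)}{-45196} = 2 \cdot 47 \cdot 100 \left(- \frac{1}{45196}\right) = 9400 \left(- \frac{1}{45196}\right) = - \frac{2350}{11299}$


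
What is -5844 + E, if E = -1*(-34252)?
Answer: 28408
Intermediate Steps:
E = 34252
-5844 + E = -5844 + 34252 = 28408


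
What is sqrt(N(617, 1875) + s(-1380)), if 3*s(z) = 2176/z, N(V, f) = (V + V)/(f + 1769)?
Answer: I*sqrt(73874620690)/628590 ≈ 0.43239*I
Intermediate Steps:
N(V, f) = 2*V/(1769 + f) (N(V, f) = (2*V)/(1769 + f) = 2*V/(1769 + f))
s(z) = 2176/(3*z) (s(z) = (2176/z)/3 = 2176/(3*z))
sqrt(N(617, 1875) + s(-1380)) = sqrt(2*617/(1769 + 1875) + (2176/3)/(-1380)) = sqrt(2*617/3644 + (2176/3)*(-1/1380)) = sqrt(2*617*(1/3644) - 544/1035) = sqrt(617/1822 - 544/1035) = sqrt(-352573/1885770) = I*sqrt(73874620690)/628590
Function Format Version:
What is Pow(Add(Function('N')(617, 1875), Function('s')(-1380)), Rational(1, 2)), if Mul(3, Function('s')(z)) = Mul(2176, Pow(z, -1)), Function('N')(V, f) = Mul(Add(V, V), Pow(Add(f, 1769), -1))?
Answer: Mul(Rational(1, 628590), I, Pow(73874620690, Rational(1, 2))) ≈ Mul(0.43239, I)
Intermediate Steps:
Function('N')(V, f) = Mul(2, V, Pow(Add(1769, f), -1)) (Function('N')(V, f) = Mul(Mul(2, V), Pow(Add(1769, f), -1)) = Mul(2, V, Pow(Add(1769, f), -1)))
Function('s')(z) = Mul(Rational(2176, 3), Pow(z, -1)) (Function('s')(z) = Mul(Rational(1, 3), Mul(2176, Pow(z, -1))) = Mul(Rational(2176, 3), Pow(z, -1)))
Pow(Add(Function('N')(617, 1875), Function('s')(-1380)), Rational(1, 2)) = Pow(Add(Mul(2, 617, Pow(Add(1769, 1875), -1)), Mul(Rational(2176, 3), Pow(-1380, -1))), Rational(1, 2)) = Pow(Add(Mul(2, 617, Pow(3644, -1)), Mul(Rational(2176, 3), Rational(-1, 1380))), Rational(1, 2)) = Pow(Add(Mul(2, 617, Rational(1, 3644)), Rational(-544, 1035)), Rational(1, 2)) = Pow(Add(Rational(617, 1822), Rational(-544, 1035)), Rational(1, 2)) = Pow(Rational(-352573, 1885770), Rational(1, 2)) = Mul(Rational(1, 628590), I, Pow(73874620690, Rational(1, 2)))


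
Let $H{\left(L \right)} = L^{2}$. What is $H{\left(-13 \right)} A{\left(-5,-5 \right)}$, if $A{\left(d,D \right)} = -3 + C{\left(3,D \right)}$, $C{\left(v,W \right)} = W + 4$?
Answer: $-676$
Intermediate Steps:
$C{\left(v,W \right)} = 4 + W$
$A{\left(d,D \right)} = 1 + D$ ($A{\left(d,D \right)} = -3 + \left(4 + D\right) = 1 + D$)
$H{\left(-13 \right)} A{\left(-5,-5 \right)} = \left(-13\right)^{2} \left(1 - 5\right) = 169 \left(-4\right) = -676$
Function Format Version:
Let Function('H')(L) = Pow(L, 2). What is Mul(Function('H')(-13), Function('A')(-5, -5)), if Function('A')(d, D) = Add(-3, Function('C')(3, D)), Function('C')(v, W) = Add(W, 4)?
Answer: -676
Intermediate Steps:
Function('C')(v, W) = Add(4, W)
Function('A')(d, D) = Add(1, D) (Function('A')(d, D) = Add(-3, Add(4, D)) = Add(1, D))
Mul(Function('H')(-13), Function('A')(-5, -5)) = Mul(Pow(-13, 2), Add(1, -5)) = Mul(169, -4) = -676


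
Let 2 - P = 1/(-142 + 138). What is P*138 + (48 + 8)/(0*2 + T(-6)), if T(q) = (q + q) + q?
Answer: 5533/18 ≈ 307.39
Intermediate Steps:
P = 9/4 (P = 2 - 1/(-142 + 138) = 2 - 1/(-4) = 2 - 1*(-1/4) = 2 + 1/4 = 9/4 ≈ 2.2500)
T(q) = 3*q (T(q) = 2*q + q = 3*q)
P*138 + (48 + 8)/(0*2 + T(-6)) = (9/4)*138 + (48 + 8)/(0*2 + 3*(-6)) = 621/2 + 56/(0 - 18) = 621/2 + 56/(-18) = 621/2 + 56*(-1/18) = 621/2 - 28/9 = 5533/18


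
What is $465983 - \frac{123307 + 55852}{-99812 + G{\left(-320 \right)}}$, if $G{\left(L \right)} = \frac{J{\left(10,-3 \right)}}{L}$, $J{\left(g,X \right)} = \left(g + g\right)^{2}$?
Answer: $\frac{186045827335}{399253} \approx 4.6599 \cdot 10^{5}$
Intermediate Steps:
$J{\left(g,X \right)} = 4 g^{2}$ ($J{\left(g,X \right)} = \left(2 g\right)^{2} = 4 g^{2}$)
$G{\left(L \right)} = \frac{400}{L}$ ($G{\left(L \right)} = \frac{4 \cdot 10^{2}}{L} = \frac{4 \cdot 100}{L} = \frac{400}{L}$)
$465983 - \frac{123307 + 55852}{-99812 + G{\left(-320 \right)}} = 465983 - \frac{123307 + 55852}{-99812 + \frac{400}{-320}} = 465983 - \frac{179159}{-99812 + 400 \left(- \frac{1}{320}\right)} = 465983 - \frac{179159}{-99812 - \frac{5}{4}} = 465983 - \frac{179159}{- \frac{399253}{4}} = 465983 - 179159 \left(- \frac{4}{399253}\right) = 465983 - - \frac{716636}{399253} = 465983 + \frac{716636}{399253} = \frac{186045827335}{399253}$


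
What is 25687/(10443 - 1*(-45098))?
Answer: 25687/55541 ≈ 0.46249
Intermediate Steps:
25687/(10443 - 1*(-45098)) = 25687/(10443 + 45098) = 25687/55541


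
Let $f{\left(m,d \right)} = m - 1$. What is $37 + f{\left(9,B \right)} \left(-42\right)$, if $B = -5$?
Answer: $-299$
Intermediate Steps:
$f{\left(m,d \right)} = -1 + m$ ($f{\left(m,d \right)} = m - 1 = -1 + m$)
$37 + f{\left(9,B \right)} \left(-42\right) = 37 + \left(-1 + 9\right) \left(-42\right) = 37 + 8 \left(-42\right) = 37 - 336 = -299$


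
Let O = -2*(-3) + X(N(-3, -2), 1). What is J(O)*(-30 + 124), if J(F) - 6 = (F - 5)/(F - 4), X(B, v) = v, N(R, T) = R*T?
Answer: 1880/3 ≈ 626.67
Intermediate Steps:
O = 7 (O = -2*(-3) + 1 = 6 + 1 = 7)
J(F) = 6 + (-5 + F)/(-4 + F) (J(F) = 6 + (F - 5)/(F - 4) = 6 + (-5 + F)/(-4 + F))
J(O)*(-30 + 124) = ((-29 + 7*7)/(-4 + 7))*(-30 + 124) = ((-29 + 49)/3)*94 = ((1/3)*20)*94 = (20/3)*94 = 1880/3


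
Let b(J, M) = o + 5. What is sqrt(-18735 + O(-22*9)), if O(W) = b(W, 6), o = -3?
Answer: I*sqrt(18733) ≈ 136.87*I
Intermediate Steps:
b(J, M) = 2 (b(J, M) = -3 + 5 = 2)
O(W) = 2
sqrt(-18735 + O(-22*9)) = sqrt(-18735 + 2) = sqrt(-18733) = I*sqrt(18733)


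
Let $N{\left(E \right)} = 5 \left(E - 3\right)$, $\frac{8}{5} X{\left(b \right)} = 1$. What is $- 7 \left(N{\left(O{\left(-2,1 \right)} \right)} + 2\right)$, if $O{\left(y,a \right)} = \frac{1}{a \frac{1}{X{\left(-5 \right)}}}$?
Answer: $\frac{553}{8} \approx 69.125$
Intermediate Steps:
$X{\left(b \right)} = \frac{5}{8}$ ($X{\left(b \right)} = \frac{5}{8} \cdot 1 = \frac{5}{8}$)
$O{\left(y,a \right)} = \frac{5}{8 a}$ ($O{\left(y,a \right)} = \frac{1}{a \frac{1}{\frac{5}{8}}} = \frac{1}{a \frac{8}{5}} = \frac{1}{\frac{8}{5} a} = \frac{5}{8 a}$)
$N{\left(E \right)} = -15 + 5 E$ ($N{\left(E \right)} = 5 \left(-3 + E\right) = -15 + 5 E$)
$- 7 \left(N{\left(O{\left(-2,1 \right)} \right)} + 2\right) = - 7 \left(\left(-15 + 5 \frac{5}{8 \cdot 1}\right) + 2\right) = - 7 \left(\left(-15 + 5 \cdot \frac{5}{8} \cdot 1\right) + 2\right) = - 7 \left(\left(-15 + 5 \cdot \frac{5}{8}\right) + 2\right) = - 7 \left(\left(-15 + \frac{25}{8}\right) + 2\right) = - 7 \left(- \frac{95}{8} + 2\right) = \left(-7\right) \left(- \frac{79}{8}\right) = \frac{553}{8}$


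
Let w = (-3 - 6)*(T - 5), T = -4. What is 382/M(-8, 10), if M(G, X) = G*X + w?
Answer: 382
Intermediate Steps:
w = 81 (w = (-3 - 6)*(-4 - 5) = -9*(-9) = 81)
M(G, X) = 81 + G*X (M(G, X) = G*X + 81 = 81 + G*X)
382/M(-8, 10) = 382/(81 - 8*10) = 382/(81 - 80) = 382/1 = 382*1 = 382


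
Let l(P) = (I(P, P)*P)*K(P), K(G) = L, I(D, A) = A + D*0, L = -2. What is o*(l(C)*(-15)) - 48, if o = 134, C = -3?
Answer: 36132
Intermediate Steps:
I(D, A) = A (I(D, A) = A + 0 = A)
K(G) = -2
l(P) = -2*P² (l(P) = (P*P)*(-2) = P²*(-2) = -2*P²)
o*(l(C)*(-15)) - 48 = 134*(-2*(-3)²*(-15)) - 48 = 134*(-2*9*(-15)) - 48 = 134*(-18*(-15)) - 48 = 134*270 - 48 = 36180 - 48 = 36132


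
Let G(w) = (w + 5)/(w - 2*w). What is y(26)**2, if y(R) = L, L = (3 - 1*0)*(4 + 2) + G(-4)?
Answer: 5329/16 ≈ 333.06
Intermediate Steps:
G(w) = -(5 + w)/w (G(w) = (5 + w)/((-w)) = (5 + w)*(-1/w) = -(5 + w)/w)
L = 73/4 (L = (3 - 1*0)*(4 + 2) + (-5 - 1*(-4))/(-4) = (3 + 0)*6 - (-5 + 4)/4 = 3*6 - 1/4*(-1) = 18 + 1/4 = 73/4 ≈ 18.250)
y(R) = 73/4
y(26)**2 = (73/4)**2 = 5329/16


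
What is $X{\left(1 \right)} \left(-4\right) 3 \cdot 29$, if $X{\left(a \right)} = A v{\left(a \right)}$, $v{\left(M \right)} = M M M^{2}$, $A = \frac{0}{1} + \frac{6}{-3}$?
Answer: $696$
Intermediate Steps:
$A = -2$ ($A = 0 \cdot 1 + 6 \left(- \frac{1}{3}\right) = 0 - 2 = -2$)
$v{\left(M \right)} = M^{4}$ ($v{\left(M \right)} = M^{2} M^{2} = M^{4}$)
$X{\left(a \right)} = - 2 a^{4}$
$X{\left(1 \right)} \left(-4\right) 3 \cdot 29 = - 2 \cdot 1^{4} \left(-4\right) 3 \cdot 29 = \left(-2\right) 1 \left(-4\right) 3 \cdot 29 = \left(-2\right) \left(-4\right) 3 \cdot 29 = 8 \cdot 3 \cdot 29 = 24 \cdot 29 = 696$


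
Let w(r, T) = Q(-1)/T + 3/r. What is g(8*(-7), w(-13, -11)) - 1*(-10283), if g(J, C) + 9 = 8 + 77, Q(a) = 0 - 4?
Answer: 10359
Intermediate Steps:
Q(a) = -4
w(r, T) = -4/T + 3/r
g(J, C) = 76 (g(J, C) = -9 + (8 + 77) = -9 + 85 = 76)
g(8*(-7), w(-13, -11)) - 1*(-10283) = 76 - 1*(-10283) = 76 + 10283 = 10359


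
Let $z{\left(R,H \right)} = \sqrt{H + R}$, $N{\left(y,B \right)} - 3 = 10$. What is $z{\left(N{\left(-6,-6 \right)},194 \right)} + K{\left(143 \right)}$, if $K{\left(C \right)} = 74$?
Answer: $74 + 3 \sqrt{23} \approx 88.387$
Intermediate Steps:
$N{\left(y,B \right)} = 13$ ($N{\left(y,B \right)} = 3 + 10 = 13$)
$z{\left(N{\left(-6,-6 \right)},194 \right)} + K{\left(143 \right)} = \sqrt{194 + 13} + 74 = \sqrt{207} + 74 = 3 \sqrt{23} + 74 = 74 + 3 \sqrt{23}$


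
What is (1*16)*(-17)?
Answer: -272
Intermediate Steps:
(1*16)*(-17) = 16*(-17) = -272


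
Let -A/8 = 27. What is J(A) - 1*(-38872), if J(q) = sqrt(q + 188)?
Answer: 38872 + 2*I*sqrt(7) ≈ 38872.0 + 5.2915*I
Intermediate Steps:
A = -216 (A = -8*27 = -216)
J(q) = sqrt(188 + q)
J(A) - 1*(-38872) = sqrt(188 - 216) - 1*(-38872) = sqrt(-28) + 38872 = 2*I*sqrt(7) + 38872 = 38872 + 2*I*sqrt(7)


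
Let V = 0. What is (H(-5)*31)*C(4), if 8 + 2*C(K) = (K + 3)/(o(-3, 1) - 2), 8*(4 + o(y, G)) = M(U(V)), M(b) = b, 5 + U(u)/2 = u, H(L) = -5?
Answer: 20150/29 ≈ 694.83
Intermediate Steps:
U(u) = -10 + 2*u
o(y, G) = -21/4 (o(y, G) = -4 + (-10 + 2*0)/8 = -4 + (-10 + 0)/8 = -4 + (1/8)*(-10) = -4 - 5/4 = -21/4)
C(K) = -122/29 - 2*K/29 (C(K) = -4 + ((K + 3)/(-21/4 - 2))/2 = -4 + ((3 + K)/(-29/4))/2 = -4 + ((3 + K)*(-4/29))/2 = -4 + (-12/29 - 4*K/29)/2 = -4 + (-6/29 - 2*K/29) = -122/29 - 2*K/29)
(H(-5)*31)*C(4) = (-5*31)*(-122/29 - 2/29*4) = -155*(-122/29 - 8/29) = -155*(-130/29) = 20150/29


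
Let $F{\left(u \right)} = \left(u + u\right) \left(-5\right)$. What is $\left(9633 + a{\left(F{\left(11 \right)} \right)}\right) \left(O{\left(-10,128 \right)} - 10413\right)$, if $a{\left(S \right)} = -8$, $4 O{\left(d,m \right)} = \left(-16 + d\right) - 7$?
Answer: $- \frac{401218125}{4} \approx -1.003 \cdot 10^{8}$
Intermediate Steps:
$F{\left(u \right)} = - 10 u$ ($F{\left(u \right)} = 2 u \left(-5\right) = - 10 u$)
$O{\left(d,m \right)} = - \frac{23}{4} + \frac{d}{4}$ ($O{\left(d,m \right)} = \frac{\left(-16 + d\right) - 7}{4} = \frac{-23 + d}{4} = - \frac{23}{4} + \frac{d}{4}$)
$\left(9633 + a{\left(F{\left(11 \right)} \right)}\right) \left(O{\left(-10,128 \right)} - 10413\right) = \left(9633 - 8\right) \left(\left(- \frac{23}{4} + \frac{1}{4} \left(-10\right)\right) - 10413\right) = 9625 \left(\left(- \frac{23}{4} - \frac{5}{2}\right) - 10413\right) = 9625 \left(- \frac{33}{4} - 10413\right) = 9625 \left(- \frac{41685}{4}\right) = - \frac{401218125}{4}$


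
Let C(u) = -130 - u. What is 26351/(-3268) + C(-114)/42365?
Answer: -1116412403/138448820 ≈ -8.0637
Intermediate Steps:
26351/(-3268) + C(-114)/42365 = 26351/(-3268) + (-130 - 1*(-114))/42365 = 26351*(-1/3268) + (-130 + 114)*(1/42365) = -26351/3268 - 16*1/42365 = -26351/3268 - 16/42365 = -1116412403/138448820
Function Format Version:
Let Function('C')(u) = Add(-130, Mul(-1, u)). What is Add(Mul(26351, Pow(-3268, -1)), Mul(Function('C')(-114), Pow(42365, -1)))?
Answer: Rational(-1116412403, 138448820) ≈ -8.0637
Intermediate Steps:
Add(Mul(26351, Pow(-3268, -1)), Mul(Function('C')(-114), Pow(42365, -1))) = Add(Mul(26351, Pow(-3268, -1)), Mul(Add(-130, Mul(-1, -114)), Pow(42365, -1))) = Add(Mul(26351, Rational(-1, 3268)), Mul(Add(-130, 114), Rational(1, 42365))) = Add(Rational(-26351, 3268), Mul(-16, Rational(1, 42365))) = Add(Rational(-26351, 3268), Rational(-16, 42365)) = Rational(-1116412403, 138448820)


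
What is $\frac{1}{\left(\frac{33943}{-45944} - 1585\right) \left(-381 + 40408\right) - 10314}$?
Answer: $- \frac{45944}{2916648276357} \approx -1.5752 \cdot 10^{-8}$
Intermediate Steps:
$\frac{1}{\left(\frac{33943}{-45944} - 1585\right) \left(-381 + 40408\right) - 10314} = \frac{1}{\left(33943 \left(- \frac{1}{45944}\right) - 1585\right) 40027 - 10314} = \frac{1}{\left(- \frac{33943}{45944} - 1585\right) 40027 - 10314} = \frac{1}{\left(- \frac{72855183}{45944}\right) 40027 - 10314} = \frac{1}{- \frac{2916174409941}{45944} - 10314} = \frac{1}{- \frac{2916648276357}{45944}} = - \frac{45944}{2916648276357}$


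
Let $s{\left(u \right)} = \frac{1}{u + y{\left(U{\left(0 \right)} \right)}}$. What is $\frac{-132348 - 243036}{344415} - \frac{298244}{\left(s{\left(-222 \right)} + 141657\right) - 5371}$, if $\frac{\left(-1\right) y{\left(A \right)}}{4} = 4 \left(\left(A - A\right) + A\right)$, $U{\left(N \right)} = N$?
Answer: $- \frac{11387067415088}{3473481644255} \approx -3.2783$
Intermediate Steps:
$y{\left(A \right)} = - 16 A$ ($y{\left(A \right)} = - 4 \cdot 4 \left(\left(A - A\right) + A\right) = - 4 \cdot 4 \left(0 + A\right) = - 4 \cdot 4 A = - 16 A$)
$s{\left(u \right)} = \frac{1}{u}$ ($s{\left(u \right)} = \frac{1}{u - 0} = \frac{1}{u + 0} = \frac{1}{u}$)
$\frac{-132348 - 243036}{344415} - \frac{298244}{\left(s{\left(-222 \right)} + 141657\right) - 5371} = \frac{-132348 - 243036}{344415} - \frac{298244}{\left(\frac{1}{-222} + 141657\right) - 5371} = \left(-375384\right) \frac{1}{344415} - \frac{298244}{\left(- \frac{1}{222} + 141657\right) - 5371} = - \frac{125128}{114805} - \frac{298244}{\frac{31447853}{222} - 5371} = - \frac{125128}{114805} - \frac{298244}{\frac{30255491}{222}} = - \frac{125128}{114805} - \frac{66210168}{30255491} = - \frac{11387067415088}{3473481644255}$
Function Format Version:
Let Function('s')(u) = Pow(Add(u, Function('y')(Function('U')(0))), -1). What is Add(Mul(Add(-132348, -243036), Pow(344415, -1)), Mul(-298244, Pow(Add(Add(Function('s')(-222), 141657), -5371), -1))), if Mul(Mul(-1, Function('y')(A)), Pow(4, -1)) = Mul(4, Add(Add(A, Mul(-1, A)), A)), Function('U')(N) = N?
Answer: Rational(-11387067415088, 3473481644255) ≈ -3.2783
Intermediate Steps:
Function('y')(A) = Mul(-16, A) (Function('y')(A) = Mul(-4, Mul(4, Add(Add(A, Mul(-1, A)), A))) = Mul(-4, Mul(4, Add(0, A))) = Mul(-4, Mul(4, A)) = Mul(-16, A))
Function('s')(u) = Pow(u, -1) (Function('s')(u) = Pow(Add(u, Mul(-16, 0)), -1) = Pow(Add(u, 0), -1) = Pow(u, -1))
Add(Mul(Add(-132348, -243036), Pow(344415, -1)), Mul(-298244, Pow(Add(Add(Function('s')(-222), 141657), -5371), -1))) = Add(Mul(Add(-132348, -243036), Pow(344415, -1)), Mul(-298244, Pow(Add(Add(Pow(-222, -1), 141657), -5371), -1))) = Add(Mul(-375384, Rational(1, 344415)), Mul(-298244, Pow(Add(Add(Rational(-1, 222), 141657), -5371), -1))) = Add(Rational(-125128, 114805), Mul(-298244, Pow(Add(Rational(31447853, 222), -5371), -1))) = Add(Rational(-125128, 114805), Mul(-298244, Pow(Rational(30255491, 222), -1))) = Add(Rational(-125128, 114805), Mul(-298244, Rational(222, 30255491))) = Add(Rational(-125128, 114805), Rational(-66210168, 30255491)) = Rational(-11387067415088, 3473481644255)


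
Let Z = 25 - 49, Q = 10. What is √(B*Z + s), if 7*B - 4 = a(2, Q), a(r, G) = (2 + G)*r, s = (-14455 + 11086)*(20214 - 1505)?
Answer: 9*I*√778157 ≈ 7939.2*I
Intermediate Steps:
s = -63030621 (s = -3369*18709 = -63030621)
a(r, G) = r*(2 + G)
B = 4 (B = 4/7 + (2*(2 + 10))/7 = 4/7 + (2*12)/7 = 4/7 + (⅐)*24 = 4/7 + 24/7 = 4)
Z = -24
√(B*Z + s) = √(4*(-24) - 63030621) = √(-96 - 63030621) = √(-63030717) = 9*I*√778157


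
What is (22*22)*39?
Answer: 18876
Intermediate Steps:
(22*22)*39 = 484*39 = 18876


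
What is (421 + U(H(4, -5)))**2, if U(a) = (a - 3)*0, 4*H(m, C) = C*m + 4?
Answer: 177241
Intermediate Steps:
H(m, C) = 1 + C*m/4 (H(m, C) = (C*m + 4)/4 = (4 + C*m)/4 = 1 + C*m/4)
U(a) = 0 (U(a) = (-3 + a)*0 = 0)
(421 + U(H(4, -5)))**2 = (421 + 0)**2 = 421**2 = 177241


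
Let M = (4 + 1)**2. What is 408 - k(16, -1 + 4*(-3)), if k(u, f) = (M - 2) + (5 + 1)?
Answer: 379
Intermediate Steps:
M = 25 (M = 5**2 = 25)
k(u, f) = 29 (k(u, f) = (25 - 2) + (5 + 1) = 23 + 6 = 29)
408 - k(16, -1 + 4*(-3)) = 408 - 1*29 = 408 - 29 = 379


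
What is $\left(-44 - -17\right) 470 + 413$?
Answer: $-12277$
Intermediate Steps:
$\left(-44 - -17\right) 470 + 413 = \left(-44 + 17\right) 470 + 413 = \left(-27\right) 470 + 413 = -12690 + 413 = -12277$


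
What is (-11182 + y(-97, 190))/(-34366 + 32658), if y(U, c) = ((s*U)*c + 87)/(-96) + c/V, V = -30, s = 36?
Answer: 410687/163968 ≈ 2.5047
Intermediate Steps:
y(U, c) = -29/32 - c/30 - 3*U*c/8 (y(U, c) = ((36*U)*c + 87)/(-96) + c/(-30) = (36*U*c + 87)*(-1/96) + c*(-1/30) = (87 + 36*U*c)*(-1/96) - c/30 = (-29/32 - 3*U*c/8) - c/30 = -29/32 - c/30 - 3*U*c/8)
(-11182 + y(-97, 190))/(-34366 + 32658) = (-11182 + (-29/32 - 1/30*190 - 3/8*(-97)*190))/(-34366 + 32658) = (-11182 + (-29/32 - 19/3 + 27645/4))/(-1708) = (-11182 + 662785/96)*(-1/1708) = -410687/96*(-1/1708) = 410687/163968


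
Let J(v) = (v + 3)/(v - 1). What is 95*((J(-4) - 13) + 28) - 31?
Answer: 1413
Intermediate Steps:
J(v) = (3 + v)/(-1 + v)
95*((J(-4) - 13) + 28) - 31 = 95*(((3 - 4)/(-1 - 4) - 13) + 28) - 31 = 95*((-1/(-5) - 13) + 28) - 31 = 95*((-⅕*(-1) - 13) + 28) - 31 = 95*((⅕ - 13) + 28) - 31 = 95*(-64/5 + 28) - 31 = 95*(76/5) - 31 = 1444 - 31 = 1413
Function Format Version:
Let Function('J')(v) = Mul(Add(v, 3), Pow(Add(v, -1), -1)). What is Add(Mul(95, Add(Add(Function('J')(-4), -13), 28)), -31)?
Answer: 1413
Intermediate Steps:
Function('J')(v) = Mul(Pow(Add(-1, v), -1), Add(3, v)) (Function('J')(v) = Mul(Add(3, v), Pow(Add(-1, v), -1)) = Mul(Pow(Add(-1, v), -1), Add(3, v)))
Add(Mul(95, Add(Add(Function('J')(-4), -13), 28)), -31) = Add(Mul(95, Add(Add(Mul(Pow(Add(-1, -4), -1), Add(3, -4)), -13), 28)), -31) = Add(Mul(95, Add(Add(Mul(Pow(-5, -1), -1), -13), 28)), -31) = Add(Mul(95, Add(Add(Mul(Rational(-1, 5), -1), -13), 28)), -31) = Add(Mul(95, Add(Add(Rational(1, 5), -13), 28)), -31) = Add(Mul(95, Add(Rational(-64, 5), 28)), -31) = Add(Mul(95, Rational(76, 5)), -31) = Add(1444, -31) = 1413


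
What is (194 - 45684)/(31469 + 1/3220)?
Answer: -146477800/101330181 ≈ -1.4455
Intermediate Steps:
(194 - 45684)/(31469 + 1/3220) = -45490/(31469 + 1/3220) = -45490/101330181/3220 = -45490*3220/101330181 = -146477800/101330181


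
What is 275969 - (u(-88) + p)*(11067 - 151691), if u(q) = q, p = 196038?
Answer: 27555548769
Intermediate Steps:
275969 - (u(-88) + p)*(11067 - 151691) = 275969 - (-88 + 196038)*(11067 - 151691) = 275969 - 195950*(-140624) = 275969 - 1*(-27555272800) = 275969 + 27555272800 = 27555548769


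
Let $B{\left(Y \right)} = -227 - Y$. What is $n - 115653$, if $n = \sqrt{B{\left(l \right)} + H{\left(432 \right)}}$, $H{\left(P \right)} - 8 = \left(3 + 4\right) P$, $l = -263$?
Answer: $-115653 + 2 \sqrt{767} \approx -1.156 \cdot 10^{5}$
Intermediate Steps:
$H{\left(P \right)} = 8 + 7 P$ ($H{\left(P \right)} = 8 + \left(3 + 4\right) P = 8 + 7 P$)
$n = 2 \sqrt{767}$ ($n = \sqrt{\left(-227 - -263\right) + \left(8 + 7 \cdot 432\right)} = \sqrt{\left(-227 + 263\right) + \left(8 + 3024\right)} = \sqrt{36 + 3032} = \sqrt{3068} = 2 \sqrt{767} \approx 55.39$)
$n - 115653 = 2 \sqrt{767} - 115653 = -115653 + 2 \sqrt{767}$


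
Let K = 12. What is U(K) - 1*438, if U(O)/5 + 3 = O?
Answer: -393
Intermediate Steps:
U(O) = -15 + 5*O
U(K) - 1*438 = (-15 + 5*12) - 1*438 = (-15 + 60) - 438 = 45 - 438 = -393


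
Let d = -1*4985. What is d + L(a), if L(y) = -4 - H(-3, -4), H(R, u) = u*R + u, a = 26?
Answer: -4997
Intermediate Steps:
H(R, u) = u + R*u (H(R, u) = R*u + u = u + R*u)
d = -4985
L(y) = -12 (L(y) = -4 - (-4)*(1 - 3) = -4 - (-4)*(-2) = -4 - 1*8 = -4 - 8 = -12)
d + L(a) = -4985 - 12 = -4997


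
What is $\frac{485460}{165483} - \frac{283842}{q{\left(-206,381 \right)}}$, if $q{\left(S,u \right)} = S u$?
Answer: $\frac{525140983}{80173449} \approx 6.5501$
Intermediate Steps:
$\frac{485460}{165483} - \frac{283842}{q{\left(-206,381 \right)}} = \frac{485460}{165483} - \frac{283842}{\left(-206\right) 381} = 485460 \cdot \frac{1}{165483} - \frac{283842}{-78486} = \frac{17980}{6129} - - \frac{47307}{13081} = \frac{17980}{6129} + \frac{47307}{13081} = \frac{525140983}{80173449}$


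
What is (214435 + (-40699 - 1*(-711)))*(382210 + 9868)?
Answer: 68396830866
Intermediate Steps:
(214435 + (-40699 - 1*(-711)))*(382210 + 9868) = (214435 + (-40699 + 711))*392078 = (214435 - 39988)*392078 = 174447*392078 = 68396830866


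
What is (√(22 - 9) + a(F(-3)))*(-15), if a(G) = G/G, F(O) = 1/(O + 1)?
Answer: -15 - 15*√13 ≈ -69.083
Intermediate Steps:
F(O) = 1/(1 + O)
a(G) = 1
(√(22 - 9) + a(F(-3)))*(-15) = (√(22 - 9) + 1)*(-15) = (√13 + 1)*(-15) = (1 + √13)*(-15) = -15 - 15*√13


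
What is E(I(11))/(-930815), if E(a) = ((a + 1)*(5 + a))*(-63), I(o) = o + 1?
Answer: 13923/930815 ≈ 0.014958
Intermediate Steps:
I(o) = 1 + o
E(a) = -63*(1 + a)*(5 + a) (E(a) = ((1 + a)*(5 + a))*(-63) = -63*(1 + a)*(5 + a))
E(I(11))/(-930815) = (-315 - 378*(1 + 11) - 63*(1 + 11)²)/(-930815) = (-315 - 378*12 - 63*12²)*(-1/930815) = (-315 - 4536 - 63*144)*(-1/930815) = (-315 - 4536 - 9072)*(-1/930815) = -13923*(-1/930815) = 13923/930815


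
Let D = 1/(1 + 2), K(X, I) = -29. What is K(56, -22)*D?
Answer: -29/3 ≈ -9.6667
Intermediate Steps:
D = ⅓ (D = 1/3 = ⅓ ≈ 0.33333)
K(56, -22)*D = -29*⅓ = -29/3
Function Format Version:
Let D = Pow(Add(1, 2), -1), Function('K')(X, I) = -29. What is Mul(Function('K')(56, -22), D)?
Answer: Rational(-29, 3) ≈ -9.6667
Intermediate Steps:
D = Rational(1, 3) (D = Pow(3, -1) = Rational(1, 3) ≈ 0.33333)
Mul(Function('K')(56, -22), D) = Mul(-29, Rational(1, 3)) = Rational(-29, 3)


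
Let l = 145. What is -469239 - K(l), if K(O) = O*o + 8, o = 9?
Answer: -470552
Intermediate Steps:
K(O) = 8 + 9*O (K(O) = O*9 + 8 = 9*O + 8 = 8 + 9*O)
-469239 - K(l) = -469239 - (8 + 9*145) = -469239 - (8 + 1305) = -469239 - 1*1313 = -469239 - 1313 = -470552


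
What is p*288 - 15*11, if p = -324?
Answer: -93477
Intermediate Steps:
p*288 - 15*11 = -324*288 - 15*11 = -93312 - 165 = -93477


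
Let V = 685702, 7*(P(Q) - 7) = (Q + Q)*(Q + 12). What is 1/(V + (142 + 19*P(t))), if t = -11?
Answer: 7/4801421 ≈ 1.4579e-6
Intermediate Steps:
P(Q) = 7 + 2*Q*(12 + Q)/7 (P(Q) = 7 + ((Q + Q)*(Q + 12))/7 = 7 + ((2*Q)*(12 + Q))/7 = 7 + (2*Q*(12 + Q))/7 = 7 + 2*Q*(12 + Q)/7)
1/(V + (142 + 19*P(t))) = 1/(685702 + (142 + 19*(7 + (2/7)*(-11)**2 + (24/7)*(-11)))) = 1/(685702 + (142 + 19*(7 + (2/7)*121 - 264/7))) = 1/(685702 + (142 + 19*(7 + 242/7 - 264/7))) = 1/(685702 + (142 + 19*(27/7))) = 1/(685702 + (142 + 513/7)) = 1/(685702 + 1507/7) = 1/(4801421/7) = 7/4801421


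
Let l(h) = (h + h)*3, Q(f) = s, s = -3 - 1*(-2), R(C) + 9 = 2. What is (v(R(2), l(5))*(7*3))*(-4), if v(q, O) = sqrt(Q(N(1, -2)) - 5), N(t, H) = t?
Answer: -84*I*sqrt(6) ≈ -205.76*I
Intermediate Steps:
R(C) = -7 (R(C) = -9 + 2 = -7)
s = -1 (s = -3 + 2 = -1)
Q(f) = -1
l(h) = 6*h (l(h) = (2*h)*3 = 6*h)
v(q, O) = I*sqrt(6) (v(q, O) = sqrt(-1 - 5) = sqrt(-6) = I*sqrt(6))
(v(R(2), l(5))*(7*3))*(-4) = ((I*sqrt(6))*(7*3))*(-4) = ((I*sqrt(6))*21)*(-4) = (21*I*sqrt(6))*(-4) = -84*I*sqrt(6)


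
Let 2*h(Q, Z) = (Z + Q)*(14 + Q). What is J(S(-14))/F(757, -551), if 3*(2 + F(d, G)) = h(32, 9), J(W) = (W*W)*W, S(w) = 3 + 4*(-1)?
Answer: -3/937 ≈ -0.0032017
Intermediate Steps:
h(Q, Z) = (14 + Q)*(Q + Z)/2 (h(Q, Z) = ((Z + Q)*(14 + Q))/2 = ((Q + Z)*(14 + Q))/2 = ((14 + Q)*(Q + Z))/2 = (14 + Q)*(Q + Z)/2)
S(w) = -1 (S(w) = 3 - 4 = -1)
J(W) = W³ (J(W) = W²*W = W³)
F(d, G) = 937/3 (F(d, G) = -2 + ((½)*32² + 7*32 + 7*9 + (½)*32*9)/3 = -2 + ((½)*1024 + 224 + 63 + 144)/3 = -2 + (512 + 224 + 63 + 144)/3 = -2 + (⅓)*943 = -2 + 943/3 = 937/3)
J(S(-14))/F(757, -551) = (-1)³/(937/3) = -1*3/937 = -3/937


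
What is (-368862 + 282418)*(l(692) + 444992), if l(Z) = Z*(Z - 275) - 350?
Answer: -63381259464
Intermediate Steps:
l(Z) = -350 + Z*(-275 + Z) (l(Z) = Z*(-275 + Z) - 350 = -350 + Z*(-275 + Z))
(-368862 + 282418)*(l(692) + 444992) = (-368862 + 282418)*((-350 + 692² - 275*692) + 444992) = -86444*((-350 + 478864 - 190300) + 444992) = -86444*(288214 + 444992) = -86444*733206 = -63381259464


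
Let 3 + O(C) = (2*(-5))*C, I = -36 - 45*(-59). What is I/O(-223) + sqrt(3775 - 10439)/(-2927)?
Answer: 2619/2227 - 14*I*sqrt(34)/2927 ≈ 1.176 - 0.02789*I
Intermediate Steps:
I = 2619 (I = -36 + 2655 = 2619)
O(C) = -3 - 10*C (O(C) = -3 + (2*(-5))*C = -3 - 10*C)
I/O(-223) + sqrt(3775 - 10439)/(-2927) = 2619/(-3 - 10*(-223)) + sqrt(3775 - 10439)/(-2927) = 2619/(-3 + 2230) + sqrt(-6664)*(-1/2927) = 2619/2227 + (14*I*sqrt(34))*(-1/2927) = 2619*(1/2227) - 14*I*sqrt(34)/2927 = 2619/2227 - 14*I*sqrt(34)/2927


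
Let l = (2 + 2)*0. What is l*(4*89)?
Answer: 0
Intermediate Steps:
l = 0 (l = 4*0 = 0)
l*(4*89) = 0*(4*89) = 0*356 = 0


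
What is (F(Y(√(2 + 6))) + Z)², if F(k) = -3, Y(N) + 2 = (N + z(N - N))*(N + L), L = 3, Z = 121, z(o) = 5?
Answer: 13924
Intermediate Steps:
Y(N) = -2 + (3 + N)*(5 + N) (Y(N) = -2 + (N + 5)*(N + 3) = -2 + (5 + N)*(3 + N) = -2 + (3 + N)*(5 + N))
(F(Y(√(2 + 6))) + Z)² = (-3 + 121)² = 118² = 13924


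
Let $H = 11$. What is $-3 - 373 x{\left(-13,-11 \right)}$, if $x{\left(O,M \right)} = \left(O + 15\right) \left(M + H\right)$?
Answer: $-3$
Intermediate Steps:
$x{\left(O,M \right)} = \left(11 + M\right) \left(15 + O\right)$ ($x{\left(O,M \right)} = \left(O + 15\right) \left(M + 11\right) = \left(15 + O\right) \left(11 + M\right) = \left(11 + M\right) \left(15 + O\right)$)
$-3 - 373 x{\left(-13,-11 \right)} = -3 - 373 \left(165 + 11 \left(-13\right) + 15 \left(-11\right) - -143\right) = -3 - 373 \left(165 - 143 - 165 + 143\right) = -3 - 0 = -3 + 0 = -3$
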